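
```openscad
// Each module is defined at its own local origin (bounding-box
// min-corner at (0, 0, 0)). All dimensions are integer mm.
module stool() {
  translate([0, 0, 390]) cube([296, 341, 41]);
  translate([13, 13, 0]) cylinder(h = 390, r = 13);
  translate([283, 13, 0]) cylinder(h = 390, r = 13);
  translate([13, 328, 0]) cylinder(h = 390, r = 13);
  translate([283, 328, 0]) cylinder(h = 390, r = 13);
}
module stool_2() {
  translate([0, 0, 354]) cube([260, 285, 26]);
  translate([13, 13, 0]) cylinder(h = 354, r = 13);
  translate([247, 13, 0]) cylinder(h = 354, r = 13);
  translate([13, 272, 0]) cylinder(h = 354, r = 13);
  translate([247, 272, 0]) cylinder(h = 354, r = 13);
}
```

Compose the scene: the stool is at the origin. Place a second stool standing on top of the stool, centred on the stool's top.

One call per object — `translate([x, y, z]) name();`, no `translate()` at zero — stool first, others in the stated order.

stool();
translate([18, 28, 431]) stool_2();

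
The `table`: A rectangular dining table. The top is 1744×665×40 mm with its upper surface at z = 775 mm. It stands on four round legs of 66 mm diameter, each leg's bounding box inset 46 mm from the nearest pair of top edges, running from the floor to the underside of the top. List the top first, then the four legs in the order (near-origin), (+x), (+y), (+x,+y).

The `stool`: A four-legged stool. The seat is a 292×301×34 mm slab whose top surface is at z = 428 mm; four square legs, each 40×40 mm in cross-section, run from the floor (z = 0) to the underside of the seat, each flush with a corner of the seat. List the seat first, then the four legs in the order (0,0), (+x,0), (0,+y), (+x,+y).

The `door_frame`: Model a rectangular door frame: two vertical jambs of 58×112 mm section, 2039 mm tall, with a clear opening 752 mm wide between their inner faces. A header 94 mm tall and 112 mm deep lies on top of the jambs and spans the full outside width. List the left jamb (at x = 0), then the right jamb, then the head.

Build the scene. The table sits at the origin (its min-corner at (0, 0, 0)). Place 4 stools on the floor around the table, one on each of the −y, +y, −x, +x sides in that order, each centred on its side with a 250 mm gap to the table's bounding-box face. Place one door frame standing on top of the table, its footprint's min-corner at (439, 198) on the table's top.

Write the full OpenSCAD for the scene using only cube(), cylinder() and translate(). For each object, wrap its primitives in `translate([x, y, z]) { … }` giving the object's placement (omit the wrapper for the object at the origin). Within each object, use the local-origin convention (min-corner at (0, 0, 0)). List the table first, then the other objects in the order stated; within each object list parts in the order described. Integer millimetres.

translate([0, 0, 735]) cube([1744, 665, 40]);
translate([79, 79, 0]) cylinder(h = 735, r = 33);
translate([1665, 79, 0]) cylinder(h = 735, r = 33);
translate([79, 586, 0]) cylinder(h = 735, r = 33);
translate([1665, 586, 0]) cylinder(h = 735, r = 33);
translate([726, -551, 0]) {
  translate([0, 0, 394]) cube([292, 301, 34]);
  cube([40, 40, 394]);
  translate([252, 0, 0]) cube([40, 40, 394]);
  translate([0, 261, 0]) cube([40, 40, 394]);
  translate([252, 261, 0]) cube([40, 40, 394]);
}
translate([726, 915, 0]) {
  translate([0, 0, 394]) cube([292, 301, 34]);
  cube([40, 40, 394]);
  translate([252, 0, 0]) cube([40, 40, 394]);
  translate([0, 261, 0]) cube([40, 40, 394]);
  translate([252, 261, 0]) cube([40, 40, 394]);
}
translate([-542, 182, 0]) {
  translate([0, 0, 394]) cube([292, 301, 34]);
  cube([40, 40, 394]);
  translate([252, 0, 0]) cube([40, 40, 394]);
  translate([0, 261, 0]) cube([40, 40, 394]);
  translate([252, 261, 0]) cube([40, 40, 394]);
}
translate([1994, 182, 0]) {
  translate([0, 0, 394]) cube([292, 301, 34]);
  cube([40, 40, 394]);
  translate([252, 0, 0]) cube([40, 40, 394]);
  translate([0, 261, 0]) cube([40, 40, 394]);
  translate([252, 261, 0]) cube([40, 40, 394]);
}
translate([439, 198, 775]) {
  cube([58, 112, 2039]);
  translate([810, 0, 0]) cube([58, 112, 2039]);
  translate([0, 0, 2039]) cube([868, 112, 94]);
}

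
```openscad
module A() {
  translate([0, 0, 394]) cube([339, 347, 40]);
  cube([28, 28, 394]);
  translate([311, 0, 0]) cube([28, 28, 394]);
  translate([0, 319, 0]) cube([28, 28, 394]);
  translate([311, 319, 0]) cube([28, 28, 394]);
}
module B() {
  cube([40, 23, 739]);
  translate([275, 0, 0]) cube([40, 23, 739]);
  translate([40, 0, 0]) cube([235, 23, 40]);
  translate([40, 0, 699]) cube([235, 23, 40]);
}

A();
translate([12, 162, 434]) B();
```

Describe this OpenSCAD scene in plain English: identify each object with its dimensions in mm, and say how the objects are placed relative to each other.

A is a simple wooden stool: a rectangular seat 339 mm (x) by 347 mm (y), 40 mm thick, top face at z = 434 mm, on four square legs, each 28×28 mm in cross-section. The legs rest on z = 0, each flush with a corner of the seat.

B is a picture frame with a 235×659 mm rectangular opening (x by z) and a uniform 40 mm border on every side. Frame depth is 23 mm along y. It is built from two vertical stiles running the full outside height and two horizontal rails spanning the gap between the stiles.

The picture frame is on top of the stool, centred.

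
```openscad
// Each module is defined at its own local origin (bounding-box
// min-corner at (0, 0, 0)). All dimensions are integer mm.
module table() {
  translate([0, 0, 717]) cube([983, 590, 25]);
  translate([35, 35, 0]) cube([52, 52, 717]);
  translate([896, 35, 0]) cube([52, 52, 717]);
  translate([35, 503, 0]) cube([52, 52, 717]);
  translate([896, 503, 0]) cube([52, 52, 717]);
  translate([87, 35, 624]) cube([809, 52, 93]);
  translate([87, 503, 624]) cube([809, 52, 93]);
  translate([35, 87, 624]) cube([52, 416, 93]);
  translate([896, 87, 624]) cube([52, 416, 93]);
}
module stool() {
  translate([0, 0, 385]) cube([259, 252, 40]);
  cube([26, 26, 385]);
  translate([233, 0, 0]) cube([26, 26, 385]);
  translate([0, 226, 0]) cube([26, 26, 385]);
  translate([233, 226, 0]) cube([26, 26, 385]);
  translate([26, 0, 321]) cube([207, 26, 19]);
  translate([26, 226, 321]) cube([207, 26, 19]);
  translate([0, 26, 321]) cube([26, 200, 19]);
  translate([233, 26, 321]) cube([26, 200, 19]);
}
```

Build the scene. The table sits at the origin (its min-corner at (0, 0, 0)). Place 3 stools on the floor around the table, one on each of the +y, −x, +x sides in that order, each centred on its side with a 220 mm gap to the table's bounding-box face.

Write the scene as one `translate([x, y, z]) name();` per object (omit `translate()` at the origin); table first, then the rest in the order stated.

table();
translate([362, 810, 0]) stool();
translate([-479, 169, 0]) stool();
translate([1203, 169, 0]) stool();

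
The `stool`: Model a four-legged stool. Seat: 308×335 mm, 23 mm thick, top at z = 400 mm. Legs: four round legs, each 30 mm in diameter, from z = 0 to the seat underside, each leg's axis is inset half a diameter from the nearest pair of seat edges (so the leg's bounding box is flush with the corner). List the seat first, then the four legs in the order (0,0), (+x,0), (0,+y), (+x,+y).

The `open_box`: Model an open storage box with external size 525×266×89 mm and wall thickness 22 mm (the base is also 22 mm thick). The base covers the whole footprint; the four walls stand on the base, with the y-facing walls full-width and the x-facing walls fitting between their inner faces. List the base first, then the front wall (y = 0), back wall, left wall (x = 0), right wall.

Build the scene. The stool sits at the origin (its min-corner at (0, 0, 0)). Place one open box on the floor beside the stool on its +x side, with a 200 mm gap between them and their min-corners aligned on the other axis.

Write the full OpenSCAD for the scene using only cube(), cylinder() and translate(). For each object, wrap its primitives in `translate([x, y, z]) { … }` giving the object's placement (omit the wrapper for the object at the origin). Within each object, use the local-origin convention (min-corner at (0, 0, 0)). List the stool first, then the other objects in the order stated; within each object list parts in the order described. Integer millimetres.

translate([0, 0, 377]) cube([308, 335, 23]);
translate([15, 15, 0]) cylinder(h = 377, r = 15);
translate([293, 15, 0]) cylinder(h = 377, r = 15);
translate([15, 320, 0]) cylinder(h = 377, r = 15);
translate([293, 320, 0]) cylinder(h = 377, r = 15);
translate([508, 0, 0]) {
  cube([525, 266, 22]);
  translate([0, 0, 22]) cube([525, 22, 67]);
  translate([0, 244, 22]) cube([525, 22, 67]);
  translate([0, 22, 22]) cube([22, 222, 67]);
  translate([503, 22, 22]) cube([22, 222, 67]);
}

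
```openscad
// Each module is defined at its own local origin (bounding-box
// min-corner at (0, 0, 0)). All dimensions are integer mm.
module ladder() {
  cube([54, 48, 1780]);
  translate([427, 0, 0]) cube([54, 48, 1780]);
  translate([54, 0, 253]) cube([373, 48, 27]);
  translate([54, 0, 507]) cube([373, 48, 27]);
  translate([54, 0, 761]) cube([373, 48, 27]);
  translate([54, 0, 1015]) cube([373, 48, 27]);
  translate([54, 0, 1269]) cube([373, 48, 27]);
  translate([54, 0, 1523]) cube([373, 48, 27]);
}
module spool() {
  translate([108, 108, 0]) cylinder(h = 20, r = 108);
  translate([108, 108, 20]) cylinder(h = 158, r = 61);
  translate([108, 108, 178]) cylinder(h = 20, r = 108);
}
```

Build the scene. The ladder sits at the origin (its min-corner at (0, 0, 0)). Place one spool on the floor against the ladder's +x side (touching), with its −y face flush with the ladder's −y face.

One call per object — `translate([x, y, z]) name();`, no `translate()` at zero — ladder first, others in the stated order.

ladder();
translate([481, 0, 0]) spool();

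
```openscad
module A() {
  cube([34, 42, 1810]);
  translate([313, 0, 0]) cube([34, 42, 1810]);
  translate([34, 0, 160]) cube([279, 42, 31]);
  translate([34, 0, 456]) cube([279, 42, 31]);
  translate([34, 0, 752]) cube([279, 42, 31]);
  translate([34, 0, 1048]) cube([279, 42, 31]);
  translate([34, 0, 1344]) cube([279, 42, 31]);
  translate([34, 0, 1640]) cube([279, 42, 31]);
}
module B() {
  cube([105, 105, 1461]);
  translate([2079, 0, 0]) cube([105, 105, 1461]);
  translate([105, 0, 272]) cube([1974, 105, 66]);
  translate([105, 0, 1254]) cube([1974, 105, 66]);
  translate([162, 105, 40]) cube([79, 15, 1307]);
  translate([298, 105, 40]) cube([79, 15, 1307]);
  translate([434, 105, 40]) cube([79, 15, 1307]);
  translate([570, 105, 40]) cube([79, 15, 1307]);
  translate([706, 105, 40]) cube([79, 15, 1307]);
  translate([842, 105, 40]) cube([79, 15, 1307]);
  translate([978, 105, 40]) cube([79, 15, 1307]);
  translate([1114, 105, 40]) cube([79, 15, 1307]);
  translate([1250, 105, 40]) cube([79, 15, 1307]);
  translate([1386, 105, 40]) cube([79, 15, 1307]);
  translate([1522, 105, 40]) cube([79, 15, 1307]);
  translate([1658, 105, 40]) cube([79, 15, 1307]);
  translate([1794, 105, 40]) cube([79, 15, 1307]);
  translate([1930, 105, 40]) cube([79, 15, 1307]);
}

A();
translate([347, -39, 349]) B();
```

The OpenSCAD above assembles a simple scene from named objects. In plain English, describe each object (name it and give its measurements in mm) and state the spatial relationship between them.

A is a wooden ladder with two side rails of 34×42 mm section and 1810 mm height, set 347 mm apart overall. Between them run 6 rectangular rungs (42 mm deep, 31 mm thick), front faces flush with the rails' −y face. The bottom of the first rung is 160 mm above the floor and each subsequent rung is 296 mm higher than the one below.

B is a fence section. Two 105×105 mm posts, 1461 mm tall, stand on the floor with a clear span of 1974 mm between their inner faces. Two horizontal rails of 105×66 mm section span the gap between the posts with their undersides at z = 272 mm and z = 1254 mm, flush with the posts' −y face. 14 pickets, each 79 mm wide, 15 mm thick and 1307 mm tall, are fixed to the +y face of the rails with their bottoms at z = 40 mm, evenly spaced across the span with equal gaps (rounded down to the nearest mm) at the −x end and between each pair — any rounding remainder accumulates at the +x end.

The fence section is beside the ladder with their tops flush at z = 1810.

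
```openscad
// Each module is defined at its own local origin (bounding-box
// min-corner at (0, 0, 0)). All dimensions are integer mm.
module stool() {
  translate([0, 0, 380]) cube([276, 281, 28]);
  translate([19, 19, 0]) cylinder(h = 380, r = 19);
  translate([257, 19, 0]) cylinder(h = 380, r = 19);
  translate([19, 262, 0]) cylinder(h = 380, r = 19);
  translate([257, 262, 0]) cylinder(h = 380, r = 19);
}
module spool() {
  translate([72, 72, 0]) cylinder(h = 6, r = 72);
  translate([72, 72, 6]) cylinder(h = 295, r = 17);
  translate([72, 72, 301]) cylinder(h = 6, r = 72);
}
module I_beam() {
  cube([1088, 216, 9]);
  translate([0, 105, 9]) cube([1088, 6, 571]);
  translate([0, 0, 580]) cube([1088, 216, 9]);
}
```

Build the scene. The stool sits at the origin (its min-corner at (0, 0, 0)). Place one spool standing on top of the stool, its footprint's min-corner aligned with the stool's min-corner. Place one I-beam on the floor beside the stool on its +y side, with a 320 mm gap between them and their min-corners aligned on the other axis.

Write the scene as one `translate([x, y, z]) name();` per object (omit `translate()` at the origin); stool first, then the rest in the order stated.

stool();
translate([0, 0, 408]) spool();
translate([0, 601, 0]) I_beam();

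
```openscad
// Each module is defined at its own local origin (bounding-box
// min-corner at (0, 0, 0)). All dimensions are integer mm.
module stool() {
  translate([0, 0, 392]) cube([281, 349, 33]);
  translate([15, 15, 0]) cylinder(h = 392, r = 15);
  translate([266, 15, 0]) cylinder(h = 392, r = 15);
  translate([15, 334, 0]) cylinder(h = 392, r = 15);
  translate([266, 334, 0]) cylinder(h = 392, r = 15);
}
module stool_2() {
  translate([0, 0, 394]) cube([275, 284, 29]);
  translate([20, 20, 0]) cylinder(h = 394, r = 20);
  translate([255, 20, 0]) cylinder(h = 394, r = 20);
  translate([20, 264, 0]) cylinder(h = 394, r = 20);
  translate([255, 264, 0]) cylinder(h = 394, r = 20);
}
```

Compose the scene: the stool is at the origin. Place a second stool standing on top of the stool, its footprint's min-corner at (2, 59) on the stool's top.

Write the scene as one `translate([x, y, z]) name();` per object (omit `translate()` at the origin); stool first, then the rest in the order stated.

stool();
translate([2, 59, 425]) stool_2();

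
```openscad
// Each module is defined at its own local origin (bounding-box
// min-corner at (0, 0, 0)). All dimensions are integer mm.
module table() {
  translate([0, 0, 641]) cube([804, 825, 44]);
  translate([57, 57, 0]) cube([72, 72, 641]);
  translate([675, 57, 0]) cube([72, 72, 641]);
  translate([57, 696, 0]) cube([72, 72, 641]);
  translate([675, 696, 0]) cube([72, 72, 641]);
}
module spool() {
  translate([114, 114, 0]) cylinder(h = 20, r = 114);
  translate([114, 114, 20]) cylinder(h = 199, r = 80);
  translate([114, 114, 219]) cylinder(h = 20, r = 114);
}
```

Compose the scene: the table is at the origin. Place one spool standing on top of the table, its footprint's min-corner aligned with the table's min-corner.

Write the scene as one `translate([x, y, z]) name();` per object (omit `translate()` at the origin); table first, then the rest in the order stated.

table();
translate([0, 0, 685]) spool();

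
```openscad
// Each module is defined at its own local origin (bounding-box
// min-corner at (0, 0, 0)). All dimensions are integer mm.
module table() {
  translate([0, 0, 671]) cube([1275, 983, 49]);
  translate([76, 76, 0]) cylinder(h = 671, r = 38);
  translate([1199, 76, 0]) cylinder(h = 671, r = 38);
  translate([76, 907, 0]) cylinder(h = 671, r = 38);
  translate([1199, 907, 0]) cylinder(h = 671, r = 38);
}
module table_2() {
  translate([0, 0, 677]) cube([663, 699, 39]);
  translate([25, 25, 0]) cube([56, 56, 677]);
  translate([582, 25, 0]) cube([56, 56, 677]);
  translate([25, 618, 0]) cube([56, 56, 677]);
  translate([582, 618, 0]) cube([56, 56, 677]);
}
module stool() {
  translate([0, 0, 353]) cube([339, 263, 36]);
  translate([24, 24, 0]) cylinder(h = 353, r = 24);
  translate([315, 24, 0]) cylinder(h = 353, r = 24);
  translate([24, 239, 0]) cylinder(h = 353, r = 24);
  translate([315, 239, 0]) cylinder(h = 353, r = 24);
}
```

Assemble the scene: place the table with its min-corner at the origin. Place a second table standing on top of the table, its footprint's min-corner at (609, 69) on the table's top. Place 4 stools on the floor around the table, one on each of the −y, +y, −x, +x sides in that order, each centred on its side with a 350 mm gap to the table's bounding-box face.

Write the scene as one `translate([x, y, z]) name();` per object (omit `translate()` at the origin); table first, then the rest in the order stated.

table();
translate([609, 69, 720]) table_2();
translate([468, -613, 0]) stool();
translate([468, 1333, 0]) stool();
translate([-689, 360, 0]) stool();
translate([1625, 360, 0]) stool();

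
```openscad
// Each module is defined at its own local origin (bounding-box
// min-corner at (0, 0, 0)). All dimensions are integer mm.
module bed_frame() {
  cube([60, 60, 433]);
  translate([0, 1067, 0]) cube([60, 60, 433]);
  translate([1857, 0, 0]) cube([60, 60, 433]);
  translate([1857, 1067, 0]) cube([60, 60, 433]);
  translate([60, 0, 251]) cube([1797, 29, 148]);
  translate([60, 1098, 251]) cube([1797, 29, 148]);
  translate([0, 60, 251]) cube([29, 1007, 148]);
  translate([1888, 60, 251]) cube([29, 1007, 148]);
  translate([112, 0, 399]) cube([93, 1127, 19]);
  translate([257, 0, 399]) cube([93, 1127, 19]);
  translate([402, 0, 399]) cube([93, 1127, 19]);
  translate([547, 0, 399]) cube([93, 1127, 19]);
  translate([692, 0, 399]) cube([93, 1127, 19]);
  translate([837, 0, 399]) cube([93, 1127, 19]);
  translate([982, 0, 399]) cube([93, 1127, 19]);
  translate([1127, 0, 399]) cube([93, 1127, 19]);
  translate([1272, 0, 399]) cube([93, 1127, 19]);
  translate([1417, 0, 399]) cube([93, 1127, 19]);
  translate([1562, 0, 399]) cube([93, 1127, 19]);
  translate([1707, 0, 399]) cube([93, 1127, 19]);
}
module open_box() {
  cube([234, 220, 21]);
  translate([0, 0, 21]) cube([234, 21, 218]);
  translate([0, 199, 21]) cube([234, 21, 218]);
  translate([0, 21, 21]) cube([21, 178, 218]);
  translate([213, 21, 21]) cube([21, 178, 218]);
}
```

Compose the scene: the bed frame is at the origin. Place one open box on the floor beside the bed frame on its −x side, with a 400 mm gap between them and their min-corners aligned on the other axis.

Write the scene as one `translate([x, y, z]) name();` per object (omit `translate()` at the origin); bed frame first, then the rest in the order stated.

bed_frame();
translate([-634, 0, 0]) open_box();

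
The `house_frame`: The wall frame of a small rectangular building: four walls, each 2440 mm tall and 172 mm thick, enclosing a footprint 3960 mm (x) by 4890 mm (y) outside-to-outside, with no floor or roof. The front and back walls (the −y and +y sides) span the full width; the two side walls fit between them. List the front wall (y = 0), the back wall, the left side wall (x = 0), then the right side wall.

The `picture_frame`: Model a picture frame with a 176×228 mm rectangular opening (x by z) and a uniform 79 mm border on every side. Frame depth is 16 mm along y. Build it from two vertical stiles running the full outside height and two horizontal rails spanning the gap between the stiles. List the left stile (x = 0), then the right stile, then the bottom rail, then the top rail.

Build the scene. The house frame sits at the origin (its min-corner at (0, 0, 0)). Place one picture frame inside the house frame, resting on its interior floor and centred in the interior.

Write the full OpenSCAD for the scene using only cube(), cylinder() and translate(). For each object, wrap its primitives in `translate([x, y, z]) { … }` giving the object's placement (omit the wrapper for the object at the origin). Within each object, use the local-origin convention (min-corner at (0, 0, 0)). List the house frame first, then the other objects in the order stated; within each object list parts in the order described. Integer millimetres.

cube([3960, 172, 2440]);
translate([0, 4718, 0]) cube([3960, 172, 2440]);
translate([0, 172, 0]) cube([172, 4546, 2440]);
translate([3788, 172, 0]) cube([172, 4546, 2440]);
translate([1813, 2437, 0]) {
  cube([79, 16, 386]);
  translate([255, 0, 0]) cube([79, 16, 386]);
  translate([79, 0, 0]) cube([176, 16, 79]);
  translate([79, 0, 307]) cube([176, 16, 79]);
}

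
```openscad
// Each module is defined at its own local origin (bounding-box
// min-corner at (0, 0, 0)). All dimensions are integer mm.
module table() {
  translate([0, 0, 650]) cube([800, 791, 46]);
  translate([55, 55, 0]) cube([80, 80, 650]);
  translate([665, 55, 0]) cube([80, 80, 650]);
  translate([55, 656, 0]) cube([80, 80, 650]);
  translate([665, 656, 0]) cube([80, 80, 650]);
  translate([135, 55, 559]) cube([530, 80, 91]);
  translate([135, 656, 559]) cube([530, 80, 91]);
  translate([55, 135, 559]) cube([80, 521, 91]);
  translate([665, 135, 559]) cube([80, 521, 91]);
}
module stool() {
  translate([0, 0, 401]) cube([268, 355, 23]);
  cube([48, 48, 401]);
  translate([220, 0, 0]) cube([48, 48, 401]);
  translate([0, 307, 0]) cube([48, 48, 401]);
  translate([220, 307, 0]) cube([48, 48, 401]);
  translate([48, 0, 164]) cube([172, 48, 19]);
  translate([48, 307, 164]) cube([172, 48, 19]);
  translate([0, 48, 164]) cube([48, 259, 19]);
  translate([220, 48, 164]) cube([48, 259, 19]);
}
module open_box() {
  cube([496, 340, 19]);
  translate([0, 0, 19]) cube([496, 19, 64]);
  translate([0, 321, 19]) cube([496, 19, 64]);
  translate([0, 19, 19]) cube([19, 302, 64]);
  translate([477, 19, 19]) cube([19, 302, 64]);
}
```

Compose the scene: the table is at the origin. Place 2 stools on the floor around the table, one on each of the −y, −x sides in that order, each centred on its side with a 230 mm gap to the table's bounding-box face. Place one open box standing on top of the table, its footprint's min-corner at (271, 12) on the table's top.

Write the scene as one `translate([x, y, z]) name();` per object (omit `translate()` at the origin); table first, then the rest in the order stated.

table();
translate([266, -585, 0]) stool();
translate([-498, 218, 0]) stool();
translate([271, 12, 696]) open_box();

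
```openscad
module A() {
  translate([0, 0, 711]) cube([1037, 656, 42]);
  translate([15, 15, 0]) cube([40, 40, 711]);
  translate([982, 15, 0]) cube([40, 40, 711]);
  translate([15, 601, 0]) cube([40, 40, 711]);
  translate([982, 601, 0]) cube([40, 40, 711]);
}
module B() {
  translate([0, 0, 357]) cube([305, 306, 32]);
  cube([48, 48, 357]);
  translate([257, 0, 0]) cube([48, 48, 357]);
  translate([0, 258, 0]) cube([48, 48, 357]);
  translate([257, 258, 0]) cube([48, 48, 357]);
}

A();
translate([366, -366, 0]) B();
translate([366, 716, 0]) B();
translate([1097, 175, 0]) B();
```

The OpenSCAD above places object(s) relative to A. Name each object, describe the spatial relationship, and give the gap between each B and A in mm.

A is a table. B is a stool. Three stools sit around the table at the −y, +y, +x sides. The gap between each stool and the table is 60 mm.

Each stool's nearest face is 60 mm from the table's bounding box.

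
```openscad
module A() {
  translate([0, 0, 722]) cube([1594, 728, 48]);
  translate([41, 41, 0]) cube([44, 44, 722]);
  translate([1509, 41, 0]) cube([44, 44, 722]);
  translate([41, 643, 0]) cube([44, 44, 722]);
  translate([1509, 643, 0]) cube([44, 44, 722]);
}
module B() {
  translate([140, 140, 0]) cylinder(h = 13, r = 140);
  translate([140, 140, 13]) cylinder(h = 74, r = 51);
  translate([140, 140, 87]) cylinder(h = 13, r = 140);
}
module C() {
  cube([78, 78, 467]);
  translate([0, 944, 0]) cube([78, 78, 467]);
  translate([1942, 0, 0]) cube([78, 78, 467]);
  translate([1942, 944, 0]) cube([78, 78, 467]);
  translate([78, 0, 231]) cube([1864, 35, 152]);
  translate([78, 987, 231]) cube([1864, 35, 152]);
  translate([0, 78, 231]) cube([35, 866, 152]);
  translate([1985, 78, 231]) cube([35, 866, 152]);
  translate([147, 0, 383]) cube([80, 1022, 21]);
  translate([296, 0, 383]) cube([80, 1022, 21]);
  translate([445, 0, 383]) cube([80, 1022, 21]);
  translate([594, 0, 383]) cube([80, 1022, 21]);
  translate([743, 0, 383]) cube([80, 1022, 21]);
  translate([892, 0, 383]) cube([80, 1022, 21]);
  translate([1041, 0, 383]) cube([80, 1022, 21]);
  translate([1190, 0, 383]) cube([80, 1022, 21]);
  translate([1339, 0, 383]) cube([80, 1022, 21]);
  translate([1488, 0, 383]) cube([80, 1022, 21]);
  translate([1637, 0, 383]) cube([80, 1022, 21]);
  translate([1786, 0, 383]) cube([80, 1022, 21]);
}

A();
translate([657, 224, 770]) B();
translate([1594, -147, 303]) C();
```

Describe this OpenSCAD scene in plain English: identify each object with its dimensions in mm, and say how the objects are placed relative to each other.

A is a table with a 1594×728 mm rectangular top, 48 mm thick, top surface at z = 770 mm, supported by four 44×44 mm square legs, each inset 41 mm from the nearest pair of top edges, running from the floor.

B is a spool: two coaxial disc flanges of radius 140 mm and thickness 13 mm, joined by a core cylinder of radius 51 mm and height 74 mm. The lower flange rests on z = 0 and the three cylinders share a vertical axis.

C is a bed frame 2020 mm long (x) by 1022 mm wide (y). Four 78×78 mm corner posts, 467 mm tall, at the corners of the footprint. Four rails of 35 mm thickness and 152 mm height run between adjacent posts with their undersides at z = 231 mm, their outer faces flush with the outside of the frame (the two x-running rails run between the posts' inner faces; the two y-running rails run between the posts' inner faces). 12 slats, each 80 mm wide (x) and 21 mm thick, lie across the top of the two x-running rails, running the full 1022 mm width of the frame in y; the slats are evenly spaced along x between the inner faces of the end posts with equal gaps (rounded down to the nearest mm) at the −x end and between each pair — any rounding remainder accumulates at the +x end.

The spool is on top of the table, centred. The bed frame is beside the table with their tops flush at z = 770.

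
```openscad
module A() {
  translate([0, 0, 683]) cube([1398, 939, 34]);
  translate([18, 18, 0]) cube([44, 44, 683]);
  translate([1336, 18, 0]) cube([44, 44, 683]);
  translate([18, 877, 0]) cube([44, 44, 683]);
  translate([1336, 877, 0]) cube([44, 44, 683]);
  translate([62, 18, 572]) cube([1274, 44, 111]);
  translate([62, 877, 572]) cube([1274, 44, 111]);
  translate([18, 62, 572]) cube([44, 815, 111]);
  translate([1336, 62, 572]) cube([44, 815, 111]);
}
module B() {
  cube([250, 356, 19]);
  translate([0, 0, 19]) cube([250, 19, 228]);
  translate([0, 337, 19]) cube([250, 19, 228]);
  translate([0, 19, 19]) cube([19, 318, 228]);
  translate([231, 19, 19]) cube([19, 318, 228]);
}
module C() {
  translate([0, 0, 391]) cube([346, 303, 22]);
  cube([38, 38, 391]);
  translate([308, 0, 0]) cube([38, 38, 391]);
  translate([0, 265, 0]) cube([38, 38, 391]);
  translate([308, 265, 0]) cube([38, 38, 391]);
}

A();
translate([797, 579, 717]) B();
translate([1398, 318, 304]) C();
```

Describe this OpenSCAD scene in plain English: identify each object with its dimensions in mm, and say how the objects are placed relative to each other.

A is a table with a 1398×939 mm rectangular top, 34 mm thick, top surface at z = 717 mm, supported by four 44×44 mm square legs, each inset 18 mm from the nearest pair of top edges, running from the floor. Four apron rails, 44 mm thick and 111 mm tall, run between adjacent legs with their top edges flush with the underside of the top and their outer faces flush with the legs' outer faces.

B is an open storage box with external size 250×356×247 mm and wall thickness 19 mm (the base is also 19 mm thick). The base covers the whole footprint; the four walls stand on the base, with the y-facing walls full-width and the x-facing walls fitting between their inner faces.

C is a four-legged stool. The seat is a 346×303×22 mm slab whose top surface is at z = 413 mm; four square legs, each 38×38 mm in cross-section, run from the floor (z = 0) to the underside of the seat, each flush with a corner of the seat.

The open box is on top of the table. The stool is beside the table with their tops flush at z = 717.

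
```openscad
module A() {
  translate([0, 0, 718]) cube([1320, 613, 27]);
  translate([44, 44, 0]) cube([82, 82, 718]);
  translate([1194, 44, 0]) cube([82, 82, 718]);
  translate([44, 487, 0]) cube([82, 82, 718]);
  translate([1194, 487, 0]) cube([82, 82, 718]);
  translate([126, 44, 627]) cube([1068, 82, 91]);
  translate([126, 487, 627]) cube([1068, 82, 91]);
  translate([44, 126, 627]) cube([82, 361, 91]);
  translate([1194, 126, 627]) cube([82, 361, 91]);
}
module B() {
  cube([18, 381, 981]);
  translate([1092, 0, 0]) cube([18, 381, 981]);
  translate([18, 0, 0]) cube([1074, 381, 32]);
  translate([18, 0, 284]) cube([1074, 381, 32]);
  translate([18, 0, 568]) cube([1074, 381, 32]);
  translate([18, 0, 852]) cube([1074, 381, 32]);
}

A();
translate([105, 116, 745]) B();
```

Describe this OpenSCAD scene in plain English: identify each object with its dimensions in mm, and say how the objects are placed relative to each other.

A is a table: top 1320 mm (x) × 613 mm (y), 27 mm thick, upper face at z = 745 mm, on four 82×82 mm square legs, each inset 44 mm from the nearest pair of top edges, running from z = 0 to the bottom of the top. Four apron rails, 82 mm thick and 91 mm tall, run between adjacent legs with their top edges flush with the underside of the top and their outer faces flush with the legs' outer faces.

B is an open bookshelf. Two side panels, each 18 mm thick, 381 mm deep and 981 mm tall, stand 1110 mm apart (outside-to-outside). Between them sit 4 shelves, each 32 mm thick and 381 mm deep, spanning the full gap between the sides. The bottom shelf rests on the floor (its underside at z = 0) and the clear gap between one shelf's top and the next shelf's underside is 252 mm.

The bookshelf is on top of the table, centred.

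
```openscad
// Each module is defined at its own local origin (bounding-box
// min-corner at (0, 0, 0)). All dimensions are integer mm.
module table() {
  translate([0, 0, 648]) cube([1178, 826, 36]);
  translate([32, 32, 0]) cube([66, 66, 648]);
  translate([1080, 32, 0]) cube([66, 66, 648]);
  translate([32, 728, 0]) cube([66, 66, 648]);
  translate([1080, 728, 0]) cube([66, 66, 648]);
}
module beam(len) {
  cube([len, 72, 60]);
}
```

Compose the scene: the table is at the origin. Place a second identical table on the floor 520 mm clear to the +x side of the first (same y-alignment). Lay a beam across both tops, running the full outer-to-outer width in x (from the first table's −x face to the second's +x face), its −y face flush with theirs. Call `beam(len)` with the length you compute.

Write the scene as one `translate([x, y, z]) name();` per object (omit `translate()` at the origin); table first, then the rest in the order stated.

table();
translate([1698, 0, 0]) table();
translate([0, 0, 684]) beam(2876);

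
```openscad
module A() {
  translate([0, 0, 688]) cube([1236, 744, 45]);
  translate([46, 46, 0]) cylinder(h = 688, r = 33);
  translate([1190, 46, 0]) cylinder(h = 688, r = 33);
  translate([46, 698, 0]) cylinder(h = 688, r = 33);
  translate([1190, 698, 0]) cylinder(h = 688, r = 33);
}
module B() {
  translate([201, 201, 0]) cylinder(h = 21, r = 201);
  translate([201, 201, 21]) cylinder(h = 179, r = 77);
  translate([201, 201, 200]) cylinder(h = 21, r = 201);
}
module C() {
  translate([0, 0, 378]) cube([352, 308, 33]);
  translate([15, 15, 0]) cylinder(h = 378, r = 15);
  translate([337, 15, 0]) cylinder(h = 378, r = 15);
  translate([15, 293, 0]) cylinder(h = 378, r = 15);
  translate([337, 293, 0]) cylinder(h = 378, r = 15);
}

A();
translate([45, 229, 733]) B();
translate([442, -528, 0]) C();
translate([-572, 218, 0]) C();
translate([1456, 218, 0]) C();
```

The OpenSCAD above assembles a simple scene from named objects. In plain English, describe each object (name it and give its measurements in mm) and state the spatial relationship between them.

A is a rectangular dining table. The top is 1236×744×45 mm with its upper surface at z = 733 mm. It stands on four round legs of 66 mm diameter, each leg's bounding box inset 13 mm from the nearest pair of top edges, running from the floor to the underside of the top.

B is a spool: two coaxial disc flanges of radius 201 mm and thickness 21 mm, joined by a core cylinder of radius 77 mm and height 179 mm. The lower flange rests on z = 0 and the three cylinders share a vertical axis.

C is a simple wooden stool: a rectangular seat 352 mm (x) by 308 mm (y), 33 mm thick, top face at z = 411 mm, on four round legs, each 30 mm in diameter. The legs rest on z = 0, each leg's axis is inset half a diameter from the nearest pair of seat edges (so the leg's bounding box is flush with the corner).

The spool is on top of the table. Three stools sit around the table at the −y, −x, +x sides.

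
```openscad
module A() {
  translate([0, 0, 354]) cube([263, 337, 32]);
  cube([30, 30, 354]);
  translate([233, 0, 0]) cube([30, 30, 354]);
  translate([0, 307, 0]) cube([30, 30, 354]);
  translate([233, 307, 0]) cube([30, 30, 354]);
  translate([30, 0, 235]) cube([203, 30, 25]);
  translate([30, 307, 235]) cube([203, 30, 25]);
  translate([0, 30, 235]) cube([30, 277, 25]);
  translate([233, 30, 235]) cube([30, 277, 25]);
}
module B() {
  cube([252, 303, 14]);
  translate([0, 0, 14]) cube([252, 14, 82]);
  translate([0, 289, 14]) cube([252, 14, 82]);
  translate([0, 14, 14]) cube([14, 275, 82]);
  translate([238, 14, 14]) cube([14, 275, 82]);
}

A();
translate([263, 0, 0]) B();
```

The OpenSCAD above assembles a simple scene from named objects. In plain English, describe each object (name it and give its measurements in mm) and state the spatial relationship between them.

A is a four-legged stool. The seat is a 263×337×32 mm slab whose top surface is at z = 386 mm; four square legs, each 30×30 mm in cross-section, run from the floor (z = 0) to the underside of the seat, each flush with a corner of the seat. Four stretchers, 30 mm wide and 25 mm tall, connect adjacent legs with their undersides at z = 235 mm, each running between the inner faces of the legs it joins and aligned with the legs' outer faces on the other axis.

B is an open storage box with external size 252×303×96 mm and wall thickness 14 mm (the base is also 14 mm thick). The base covers the whole footprint; the four walls stand on the base, with the y-facing walls full-width and the x-facing walls fitting between their inner faces.

The open box is against the stool's +x side, with their −y faces flush.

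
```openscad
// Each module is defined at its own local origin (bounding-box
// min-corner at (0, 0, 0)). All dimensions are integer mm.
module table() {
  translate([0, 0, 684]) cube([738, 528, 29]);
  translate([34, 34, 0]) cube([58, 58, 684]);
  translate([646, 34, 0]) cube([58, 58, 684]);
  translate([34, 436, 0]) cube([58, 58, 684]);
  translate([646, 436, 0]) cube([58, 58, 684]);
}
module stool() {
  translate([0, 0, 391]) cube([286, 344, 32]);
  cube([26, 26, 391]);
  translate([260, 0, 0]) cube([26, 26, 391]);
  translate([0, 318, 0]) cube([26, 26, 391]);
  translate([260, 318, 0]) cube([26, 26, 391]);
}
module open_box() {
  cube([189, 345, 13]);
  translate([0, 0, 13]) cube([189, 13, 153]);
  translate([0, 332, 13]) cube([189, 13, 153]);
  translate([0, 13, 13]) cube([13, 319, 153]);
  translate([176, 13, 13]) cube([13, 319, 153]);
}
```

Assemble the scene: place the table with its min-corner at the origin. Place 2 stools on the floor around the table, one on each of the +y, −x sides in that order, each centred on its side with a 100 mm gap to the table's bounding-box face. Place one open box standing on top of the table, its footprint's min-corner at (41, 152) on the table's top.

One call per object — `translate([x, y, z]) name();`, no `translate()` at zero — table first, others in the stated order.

table();
translate([226, 628, 0]) stool();
translate([-386, 92, 0]) stool();
translate([41, 152, 713]) open_box();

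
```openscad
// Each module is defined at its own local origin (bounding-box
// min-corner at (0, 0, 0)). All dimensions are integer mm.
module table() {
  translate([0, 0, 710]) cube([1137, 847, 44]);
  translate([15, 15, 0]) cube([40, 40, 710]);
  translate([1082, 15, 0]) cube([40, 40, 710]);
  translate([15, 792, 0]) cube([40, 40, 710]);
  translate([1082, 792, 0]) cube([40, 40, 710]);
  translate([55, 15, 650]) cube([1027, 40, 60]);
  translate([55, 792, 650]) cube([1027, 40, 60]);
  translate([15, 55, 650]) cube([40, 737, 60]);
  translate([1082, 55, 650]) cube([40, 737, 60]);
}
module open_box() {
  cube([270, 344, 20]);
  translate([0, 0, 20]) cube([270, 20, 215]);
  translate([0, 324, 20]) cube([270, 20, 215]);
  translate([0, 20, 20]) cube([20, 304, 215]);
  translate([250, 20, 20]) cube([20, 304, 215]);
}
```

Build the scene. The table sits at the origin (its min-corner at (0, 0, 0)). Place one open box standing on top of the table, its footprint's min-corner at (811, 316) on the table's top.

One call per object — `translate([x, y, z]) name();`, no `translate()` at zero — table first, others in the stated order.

table();
translate([811, 316, 754]) open_box();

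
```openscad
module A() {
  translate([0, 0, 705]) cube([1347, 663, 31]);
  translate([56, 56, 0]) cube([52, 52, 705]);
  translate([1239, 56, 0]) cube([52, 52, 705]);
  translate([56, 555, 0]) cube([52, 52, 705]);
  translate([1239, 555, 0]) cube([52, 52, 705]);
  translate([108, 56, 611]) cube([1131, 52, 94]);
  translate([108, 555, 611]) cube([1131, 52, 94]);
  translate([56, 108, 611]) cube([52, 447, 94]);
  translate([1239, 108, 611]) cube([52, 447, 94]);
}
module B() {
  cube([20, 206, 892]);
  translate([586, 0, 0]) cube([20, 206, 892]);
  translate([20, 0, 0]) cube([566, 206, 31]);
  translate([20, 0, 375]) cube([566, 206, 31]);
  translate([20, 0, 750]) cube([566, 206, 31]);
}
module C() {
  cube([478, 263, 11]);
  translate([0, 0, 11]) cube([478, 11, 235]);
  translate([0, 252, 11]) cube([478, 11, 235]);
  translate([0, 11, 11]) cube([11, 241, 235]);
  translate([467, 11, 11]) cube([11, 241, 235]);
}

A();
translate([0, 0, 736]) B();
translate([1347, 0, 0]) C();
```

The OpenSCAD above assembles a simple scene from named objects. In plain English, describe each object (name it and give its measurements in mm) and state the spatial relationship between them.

A is a table with a 1347×663 mm rectangular top, 31 mm thick, top surface at z = 736 mm, supported by four 52×52 mm square legs, each inset 56 mm from the nearest pair of top edges, running from the floor. Four apron rails, 52 mm thick and 94 mm tall, run between adjacent legs with their top edges flush with the underside of the top and their outer faces flush with the legs' outer faces.

B is an open bookshelf. Two side panels, each 20 mm thick, 206 mm deep and 892 mm tall, stand 606 mm apart (outside-to-outside). Between them sit 3 shelves, each 31 mm thick and 206 mm deep, spanning the full gap between the sides. The bottom shelf rests on the floor (its underside at z = 0) and the clear gap between one shelf's top and the next shelf's underside is 344 mm.

C is an open storage box with external size 478×263×246 mm and wall thickness 11 mm (the base is also 11 mm thick). The base covers the whole footprint; the four walls stand on the base, with the y-facing walls full-width and the x-facing walls fitting between their inner faces.

The bookshelf is on top of the table. The open box is against the table's +x side, with their −y faces flush.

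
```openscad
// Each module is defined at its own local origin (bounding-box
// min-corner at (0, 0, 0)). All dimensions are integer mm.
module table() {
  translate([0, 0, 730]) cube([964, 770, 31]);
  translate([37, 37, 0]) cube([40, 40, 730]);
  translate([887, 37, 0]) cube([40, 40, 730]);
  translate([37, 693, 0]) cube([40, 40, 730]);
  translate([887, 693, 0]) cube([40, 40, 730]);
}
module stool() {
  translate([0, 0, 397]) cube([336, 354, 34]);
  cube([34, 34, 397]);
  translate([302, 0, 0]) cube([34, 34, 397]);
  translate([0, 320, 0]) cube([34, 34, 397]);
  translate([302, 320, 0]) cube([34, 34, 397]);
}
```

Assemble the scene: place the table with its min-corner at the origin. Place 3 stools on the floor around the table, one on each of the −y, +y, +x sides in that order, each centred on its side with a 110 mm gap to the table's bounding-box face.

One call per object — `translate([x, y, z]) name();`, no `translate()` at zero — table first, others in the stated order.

table();
translate([314, -464, 0]) stool();
translate([314, 880, 0]) stool();
translate([1074, 208, 0]) stool();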